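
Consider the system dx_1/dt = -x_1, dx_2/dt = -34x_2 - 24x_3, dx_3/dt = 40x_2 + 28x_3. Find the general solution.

Coefficient matrix A = [[-1, 0, 0], [0, -34, -24], [0, 40, 28]].
det(A - λI) = 0 gives eigenvalues λ = -1, -4, -2.
For λ=-1: eigenvector (1,0,0).
For λ=-4: eigenvector (0,4,-5).
For λ=-2: eigenvector (0,-3,4).
General solution: C_1e^(-t)(1,0,0) + C_2e^(-4t)(0,4,-5) + C_3e^(-2t)(0,-3,4).

x_1(t) = C_1e^(-t), x_2(t) = 4C_2e^(-4t) - 3C_3e^(-2t), x_3(t) = -5C_2e^(-4t) + 4C_3e^(-2t)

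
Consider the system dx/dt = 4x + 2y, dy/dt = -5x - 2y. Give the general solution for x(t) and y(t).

x(t) = C_1e^(t)sin(t) + C_1e^(t)cos(t) + C_2e^(t)sin(t) - C_2e^(t)cos(t), y(t) = -2C_1e^(t)sin(t) - C_1e^(t)cos(t) - C_2e^(t)sin(t) + 2C_2e^(t)cos(t)

Coefficient matrix A = [[4, 2], [-5, -2]].
Characteristic polynomial det(A - λI) = λ^2 - 2λ + 2 = 0.
Eigenvalues λ = 1 ± i (complex conjugate pair).
For λ=1+i: an eigenvector is (1,-1) - i(1,-2) = (1 - i, -1 + 2i).
A real fundamental pair from Re and Im of e^((1+i)t)v: X_1 = e^(t)(cos(t)·(1,-1) + sin(t)·(1,-2)), X_2 = e^(t)(sin(t)·(1,-1) - cos(t)·(1,-2)).
General solution: C_1X_1 + C_2X_2.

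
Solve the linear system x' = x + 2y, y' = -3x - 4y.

x(t) = 2C_1e^(-2t) - C_2e^(-t), y(t) = -3C_1e^(-2t) + C_2e^(-t)

Coefficient matrix A = [[1, 2], [-3, -4]].
Characteristic polynomial det(A - λI) = λ^2 + 3λ + 2 = 0.
Eigenvalues λ = -2, -1.
For λ=-2: (A-λI) row 1 is [3, 2], so an eigenvector is (2, -3).
For λ=-1: (A-λI) row 1 is [2, 2], so an eigenvector is (-1, 1).
General solution: C_1e^(-2t)(2,-3) + C_2e^(-t)(-1,1).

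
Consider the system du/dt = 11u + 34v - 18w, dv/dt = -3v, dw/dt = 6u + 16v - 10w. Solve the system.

Coefficient matrix A = [[11, 34, -18], [0, -3, 0], [6, 16, -10]].
det(A - λI) = 0 gives eigenvalues λ = -1, 2, -3.
For λ=-1: eigenvector (-3,0,-2).
For λ=2: eigenvector (2,0,1).
For λ=-3: eigenvector (-5,1,-2).
General solution: c_1e^(-t)(-3,0,-2) + c_2e^(2t)(2,0,1) + c_3e^(-3t)(-5,1,-2).

u(t) = -3c_1e^(-t) + 2c_2e^(2t) - 5c_3e^(-3t), v(t) = c_3e^(-3t), w(t) = -2c_1e^(-t) + c_2e^(2t) - 2c_3e^(-3t)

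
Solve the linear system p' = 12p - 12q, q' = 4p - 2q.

Coefficient matrix A = [[12, -12], [4, -2]].
Characteristic polynomial det(A - λI) = λ^2 - 10λ + 24 = 0.
Eigenvalues λ = 4, 6.
For λ=4: (A-λI) row 1 is [8, -12], so an eigenvector is (3, 2).
For λ=6: (A-λI) row 1 is [6, -12], so an eigenvector is (2, 1).
General solution: c_1e^(4t)(3,2) + c_2e^(6t)(2,1).

p(t) = 3c_1e^(4t) + 2c_2e^(6t), q(t) = 2c_1e^(4t) + c_2e^(6t)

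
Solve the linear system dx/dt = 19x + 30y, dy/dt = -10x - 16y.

Coefficient matrix A = [[19, 30], [-10, -16]].
Characteristic polynomial det(A - λI) = λ^2 - 3λ - 4 = 0.
Eigenvalues λ = -1, 4.
For λ=-1: (A-λI) row 1 is [20, 30], so an eigenvector is (-3, 2).
For λ=4: (A-λI) row 1 is [15, 30], so an eigenvector is (2, -1).
General solution: C_1e^(-t)(-3,2) + C_2e^(4t)(2,-1).

x(t) = -3C_1e^(-t) + 2C_2e^(4t), y(t) = 2C_1e^(-t) - C_2e^(4t)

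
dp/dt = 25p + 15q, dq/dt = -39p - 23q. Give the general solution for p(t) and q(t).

p(t) = -C_1e^(t)sin(3t) - 2C_1e^(t)cos(3t) - 2C_2e^(t)sin(3t) + C_2e^(t)cos(3t), q(t) = 2C_1e^(t)sin(3t) + 3C_1e^(t)cos(3t) + 3C_2e^(t)sin(3t) - 2C_2e^(t)cos(3t)

Coefficient matrix A = [[25, 15], [-39, -23]].
Characteristic polynomial det(A - λI) = λ^2 - 2λ + 10 = 0.
Eigenvalues λ = 1 ± 3i (complex conjugate pair).
For λ=1+3i: an eigenvector is (-2,3) - i(-1,2) = (-2 + i, 3 - 2i).
A real fundamental pair from Re and Im of e^((1+3i)t)v: X_1 = e^(t)(cos(3t)·(-2,3) + sin(3t)·(-1,2)), X_2 = e^(t)(sin(3t)·(-2,3) - cos(3t)·(-1,2)).
General solution: C_1X_1 + C_2X_2.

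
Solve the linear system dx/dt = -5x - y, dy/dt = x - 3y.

Coefficient matrix A = [[-5, -1], [1, -3]].
Characteristic polynomial det(A - λI) = λ^2 + 8λ + 16 = 0.
Single eigenvalue λ = -4 with algebraic multiplicity 2.
Eigenvector v = (1,-1); generalized eigenvector w with (A-λI)w=v is (-1,0).
General solution: e^(-4t)[c_1·v + c_2·(t·v + w)].

x(t) = c_1e^(-4t) + c_2te^(-4t) - c_2e^(-4t), y(t) = -c_1e^(-4t) - c_2te^(-4t)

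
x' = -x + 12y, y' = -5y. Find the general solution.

x(t) = -C_1e^(-t) - 3C_2e^(-5t), y(t) = C_2e^(-5t)

Coefficient matrix A = [[-1, 12], [0, -5]].
Characteristic polynomial det(A - λI) = λ^2 + 6λ + 5 = 0.
Eigenvalues λ = -1, -5.
For λ=-1: (A-λI) row 1 is [0, 12], so an eigenvector is (-1, 0).
For λ=-5: (A-λI) row 1 is [4, 12], so an eigenvector is (-3, 1).
General solution: C_1e^(-t)(-1,0) + C_2e^(-5t)(-3,1).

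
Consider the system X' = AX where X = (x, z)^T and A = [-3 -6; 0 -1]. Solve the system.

x(t) = K_1e^(-3t) - 3K_2e^(-t), z(t) = K_2e^(-t)

Coefficient matrix A = [[-3, -6], [0, -1]].
Characteristic polynomial det(A - λI) = λ^2 + 4λ + 3 = 0.
Eigenvalues λ = -3, -1.
For λ=-3: (A-λI) row 1 is [0, -6], so an eigenvector is (1, 0).
For λ=-1: (A-λI) row 1 is [-2, -6], so an eigenvector is (-3, 1).
General solution: K_1e^(-3t)(1,0) + K_2e^(-t)(-3,1).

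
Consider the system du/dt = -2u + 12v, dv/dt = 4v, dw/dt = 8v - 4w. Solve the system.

Coefficient matrix A = [[-2, 12, 0], [0, 4, 0], [0, 8, -4]].
det(A - λI) = 0 gives eigenvalues λ = 4, -4, -2.
For λ=4: eigenvector (2,1,1).
For λ=-4: eigenvector (0,0,-1).
For λ=-2: eigenvector (1,0,0).
General solution: K_1e^(4t)(2,1,1) + K_2e^(-4t)(0,0,-1) + K_3e^(-2t)(1,0,0).

u(t) = 2K_1e^(4t) + K_3e^(-2t), v(t) = K_1e^(4t), w(t) = K_1e^(4t) - K_2e^(-4t)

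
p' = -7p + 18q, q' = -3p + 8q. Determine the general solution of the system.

Coefficient matrix A = [[-7, 18], [-3, 8]].
Characteristic polynomial det(A - λI) = λ^2 - λ - 2 = 0.
Eigenvalues λ = 2, -1.
For λ=2: (A-λI) row 1 is [-9, 18], so an eigenvector is (-2, -1).
For λ=-1: (A-λI) row 1 is [-6, 18], so an eigenvector is (-3, -1).
General solution: c_1e^(2t)(-2,-1) + c_2e^(-t)(-3,-1).

p(t) = -2c_1e^(2t) - 3c_2e^(-t), q(t) = -c_1e^(2t) - c_2e^(-t)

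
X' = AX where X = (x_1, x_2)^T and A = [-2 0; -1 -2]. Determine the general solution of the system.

Coefficient matrix A = [[-2, 0], [-1, -2]].
Characteristic polynomial det(A - λI) = λ^2 + 4λ + 4 = 0.
Single eigenvalue λ = -2 with algebraic multiplicity 2.
Eigenvector v = (0,-1); generalized eigenvector w with (A-λI)w=v is (1,-3).
General solution: e^(-2t)[C_1·v + C_2·(t·v + w)].

x_1(t) = C_2e^(-2t), x_2(t) = -C_1e^(-2t) - C_2te^(-2t) - 3C_2e^(-2t)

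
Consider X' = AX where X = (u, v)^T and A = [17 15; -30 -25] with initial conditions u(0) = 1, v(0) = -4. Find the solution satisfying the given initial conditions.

Coefficient matrix A = [[17, 15], [-30, -25]].
Characteristic polynomial det(A - λI) = λ^2 + 8λ + 25 = 0.
Eigenvalues λ = -4 ± 3i (complex conjugate pair).
For λ=-4+3i: an eigenvector is (-1,1) - i(-2,3) = (-1 + 2i, 1 - 3i).
A real fundamental pair from Re and Im of e^((-4+3i)t)v: X_1 = e^(-4t)(cos(3t)·(-1,1) + sin(3t)·(-2,3)), X_2 = e^(-4t)(sin(3t)·(-1,1) - cos(3t)·(-2,3)).
General solution: c_1X_1 + c_2X_2.
Applying u(0)=1, v(0)=-4 gives c_1=5, c_2=3.

u(t) = -13e^(-4t)sin(3t) + e^(-4t)cos(3t), v(t) = 18e^(-4t)sin(3t) - 4e^(-4t)cos(3t)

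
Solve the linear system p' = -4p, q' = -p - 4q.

p(t) = -C_2e^(-4t), q(t) = C_1e^(-4t) + C_2te^(-4t) + C_2e^(-4t)

Coefficient matrix A = [[-4, 0], [-1, -4]].
Characteristic polynomial det(A - λI) = λ^2 + 8λ + 16 = 0.
Single eigenvalue λ = -4 with algebraic multiplicity 2.
Eigenvector v = (0,1); generalized eigenvector w with (A-λI)w=v is (-1,1).
General solution: e^(-4t)[C_1·v + C_2·(t·v + w)].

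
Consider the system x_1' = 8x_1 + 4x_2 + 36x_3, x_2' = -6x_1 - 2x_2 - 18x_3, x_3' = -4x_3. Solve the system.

Coefficient matrix A = [[8, 4, 36], [-6, -2, -18], [0, 0, -4]].
det(A - λI) = 0 gives eigenvalues λ = 4, -4, 2.
For λ=4: eigenvector (1,-1,0).
For λ=-4: eigenvector (-3,0,1).
For λ=2: eigenvector (-2,3,0).
General solution: c_1e^(4t)(1,-1,0) + c_2e^(-4t)(-3,0,1) + c_3e^(2t)(-2,3,0).

x_1(t) = c_1e^(4t) - 3c_2e^(-4t) - 2c_3e^(2t), x_2(t) = -c_1e^(4t) + 3c_3e^(2t), x_3(t) = c_2e^(-4t)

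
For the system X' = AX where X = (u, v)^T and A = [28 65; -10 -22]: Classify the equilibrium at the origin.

A = [[28,65],[-10,-22]]; det(A-λI) = λ^2 - 6λ + 34.
λ = 3 ± 5i: positive real part.

unstable spiral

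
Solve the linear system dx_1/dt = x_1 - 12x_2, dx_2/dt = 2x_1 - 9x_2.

x_1(t) = 2K_1e^(-5t) - 3K_2e^(-3t), x_2(t) = K_1e^(-5t) - K_2e^(-3t)

Coefficient matrix A = [[1, -12], [2, -9]].
Characteristic polynomial det(A - λI) = λ^2 + 8λ + 15 = 0.
Eigenvalues λ = -5, -3.
For λ=-5: (A-λI) row 1 is [6, -12], so an eigenvector is (2, 1).
For λ=-3: (A-λI) row 1 is [4, -12], so an eigenvector is (-3, -1).
General solution: K_1e^(-5t)(2,1) + K_2e^(-3t)(-3,-1).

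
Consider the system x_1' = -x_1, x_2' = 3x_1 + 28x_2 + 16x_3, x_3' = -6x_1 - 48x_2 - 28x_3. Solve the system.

Coefficient matrix A = [[-1, 0, 0], [3, 28, 16], [-6, -48, -28]].
det(A - λI) = 0 gives eigenvalues λ = -1, -4, 4.
For λ=-1: eigenvector (1,1,-2).
For λ=-4: eigenvector (0,1,-2).
For λ=4: eigenvector (0,2,-3).
General solution: c_1e^(-t)(1,1,-2) + c_2e^(-4t)(0,1,-2) + c_3e^(4t)(0,2,-3).

x_1(t) = c_1e^(-t), x_2(t) = c_1e^(-t) + c_2e^(-4t) + 2c_3e^(4t), x_3(t) = -2c_1e^(-t) - 2c_2e^(-4t) - 3c_3e^(4t)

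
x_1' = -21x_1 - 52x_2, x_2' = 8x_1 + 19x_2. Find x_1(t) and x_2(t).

Coefficient matrix A = [[-21, -52], [8, 19]].
Characteristic polynomial det(A - λI) = λ^2 + 2λ + 17 = 0.
Eigenvalues λ = -1 ± 4i (complex conjugate pair).
For λ=-1+4i: an eigenvector is (-3,1) - i(2,-1) = (-3 - 2i, 1 + i).
A real fundamental pair from Re and Im of e^((-1+4i)t)v: X_1 = e^(-t)(cos(4t)·(-3,1) + sin(4t)·(2,-1)), X_2 = e^(-t)(sin(4t)·(-3,1) - cos(4t)·(2,-1)).
General solution: K_1X_1 + K_2X_2.

x_1(t) = 2K_1e^(-t)sin(4t) - 3K_1e^(-t)cos(4t) - 3K_2e^(-t)sin(4t) - 2K_2e^(-t)cos(4t), x_2(t) = -K_1e^(-t)sin(4t) + K_1e^(-t)cos(4t) + K_2e^(-t)sin(4t) + K_2e^(-t)cos(4t)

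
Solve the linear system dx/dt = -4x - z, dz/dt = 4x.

x(t) = c_1e^(-2t) + c_2te^(-2t), z(t) = -2c_1e^(-2t) - 2c_2te^(-2t) - c_2e^(-2t)

Coefficient matrix A = [[-4, -1], [4, 0]].
Characteristic polynomial det(A - λI) = λ^2 + 4λ + 4 = 0.
Single eigenvalue λ = -2 with algebraic multiplicity 2.
Eigenvector v = (1,-2); generalized eigenvector w with (A-λI)w=v is (0,-1).
General solution: e^(-2t)[c_1·v + c_2·(t·v + w)].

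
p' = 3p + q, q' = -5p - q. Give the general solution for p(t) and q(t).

Coefficient matrix A = [[3, 1], [-5, -1]].
Characteristic polynomial det(A - λI) = λ^2 - 2λ + 2 = 0.
Eigenvalues λ = 1 ± i (complex conjugate pair).
For λ=1+i: an eigenvector is (-1,2) - i(0,1) = (-1, 2 - i).
A real fundamental pair from Re and Im of e^((1+i)t)v: X_1 = e^(t)(cos(t)·(-1,2) + sin(t)·(0,1)), X_2 = e^(t)(sin(t)·(-1,2) - cos(t)·(0,1)).
General solution: c_1X_1 + c_2X_2.

p(t) = -c_1e^(t)cos(t) - c_2e^(t)sin(t), q(t) = c_1e^(t)sin(t) + 2c_1e^(t)cos(t) + 2c_2e^(t)sin(t) - c_2e^(t)cos(t)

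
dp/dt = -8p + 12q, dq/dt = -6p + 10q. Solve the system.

Coefficient matrix A = [[-8, 12], [-6, 10]].
Characteristic polynomial det(A - λI) = λ^2 - 2λ - 8 = 0.
Eigenvalues λ = 4, -2.
For λ=4: (A-λI) row 1 is [-12, 12], so an eigenvector is (-1, -1).
For λ=-2: (A-λI) row 1 is [-6, 12], so an eigenvector is (2, 1).
General solution: c_1e^(4t)(-1,-1) + c_2e^(-2t)(2,1).

p(t) = -c_1e^(4t) + 2c_2e^(-2t), q(t) = -c_1e^(4t) + c_2e^(-2t)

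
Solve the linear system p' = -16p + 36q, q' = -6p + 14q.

Coefficient matrix A = [[-16, 36], [-6, 14]].
Characteristic polynomial det(A - λI) = λ^2 + 2λ - 8 = 0.
Eigenvalues λ = 2, -4.
For λ=2: (A-λI) row 1 is [-18, 36], so an eigenvector is (2, 1).
For λ=-4: (A-λI) row 1 is [-12, 36], so an eigenvector is (-3, -1).
General solution: c_1e^(2t)(2,1) + c_2e^(-4t)(-3,-1).

p(t) = 2c_1e^(2t) - 3c_2e^(-4t), q(t) = c_1e^(2t) - c_2e^(-4t)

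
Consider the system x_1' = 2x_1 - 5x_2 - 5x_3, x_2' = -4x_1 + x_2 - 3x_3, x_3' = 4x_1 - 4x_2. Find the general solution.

x_1(t) = c_1e^(2t) + c_2e^(-3t), x_2(t) = 2c_1e^(2t) + c_2e^(-3t) - c_3e^(4t), x_3(t) = -2c_1e^(2t) + c_3e^(4t)

Coefficient matrix A = [[2, -5, -5], [-4, 1, -3], [4, -4, 0]].
det(A - λI) = 0 gives eigenvalues λ = 2, -3, 4.
For λ=2: eigenvector (1,2,-2).
For λ=-3: eigenvector (1,1,0).
For λ=4: eigenvector (0,-1,1).
General solution: c_1e^(2t)(1,2,-2) + c_2e^(-3t)(1,1,0) + c_3e^(4t)(0,-1,1).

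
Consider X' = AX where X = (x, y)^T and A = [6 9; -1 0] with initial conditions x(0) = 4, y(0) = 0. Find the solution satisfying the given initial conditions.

Coefficient matrix A = [[6, 9], [-1, 0]].
Characteristic polynomial det(A - λI) = λ^2 - 6λ + 9 = 0.
Single eigenvalue λ = 3 with algebraic multiplicity 2.
Eigenvector v = (-3,1); generalized eigenvector w with (A-λI)w=v is (2,-1).
General solution: e^(3t)[c_1·v + c_2·(t·v + w)].
Applying x(0)=4, y(0)=0 gives c_1=-4, c_2=-4.

x(t) = 12te^(3t) + 4e^(3t), y(t) = -4te^(3t)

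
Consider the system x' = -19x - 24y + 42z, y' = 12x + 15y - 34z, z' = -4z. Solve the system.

x(t) = -3K_1e^(-3t) + 4K_2e^(-t) + 6K_3e^(-4t), y(t) = 2K_1e^(-3t) - 3K_2e^(-t) - 2K_3e^(-4t), z(t) = K_3e^(-4t)

Coefficient matrix A = [[-19, -24, 42], [12, 15, -34], [0, 0, -4]].
det(A - λI) = 0 gives eigenvalues λ = -3, -1, -4.
For λ=-3: eigenvector (-3,2,0).
For λ=-1: eigenvector (4,-3,0).
For λ=-4: eigenvector (6,-2,1).
General solution: K_1e^(-3t)(-3,2,0) + K_2e^(-t)(4,-3,0) + K_3e^(-4t)(6,-2,1).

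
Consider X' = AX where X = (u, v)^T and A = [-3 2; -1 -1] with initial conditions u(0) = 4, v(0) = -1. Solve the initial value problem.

Coefficient matrix A = [[-3, 2], [-1, -1]].
Characteristic polynomial det(A - λI) = λ^2 + 4λ + 5 = 0.
Eigenvalues λ = -2 ± i (complex conjugate pair).
For λ=-2+i: an eigenvector is (-1,0) - i(1,1) = (-1 - i, 0 - i).
A real fundamental pair from Re and Im of e^((-2+i)t)v: X_1 = e^(-2t)(cos(t)·(-1,0) + sin(t)·(1,1)), X_2 = e^(-2t)(sin(t)·(-1,0) - cos(t)·(1,1)).
General solution: c_1X_1 + c_2X_2.
Applying u(0)=4, v(0)=-1 gives c_1=-5, c_2=1.

u(t) = -6e^(-2t)sin(t) + 4e^(-2t)cos(t), v(t) = -5e^(-2t)sin(t) - e^(-2t)cos(t)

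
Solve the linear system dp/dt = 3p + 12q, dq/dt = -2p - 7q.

Coefficient matrix A = [[3, 12], [-2, -7]].
Characteristic polynomial det(A - λI) = λ^2 + 4λ + 3 = 0.
Eigenvalues λ = -1, -3.
For λ=-1: (A-λI) row 1 is [4, 12], so an eigenvector is (-3, 1).
For λ=-3: (A-λI) row 1 is [6, 12], so an eigenvector is (-2, 1).
General solution: c_1e^(-t)(-3,1) + c_2e^(-3t)(-2,1).

p(t) = -3c_1e^(-t) - 2c_2e^(-3t), q(t) = c_1e^(-t) + c_2e^(-3t)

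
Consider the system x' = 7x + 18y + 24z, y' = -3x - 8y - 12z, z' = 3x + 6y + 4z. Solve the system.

x(t) = 4c_1e^(4t) - 2c_2e^(-2t) - 5c_3e^(t), y(t) = -2c_1e^(4t) + c_2e^(-2t) + 3c_3e^(t), z(t) = c_1e^(4t) - c_3e^(t)

Coefficient matrix A = [[7, 18, 24], [-3, -8, -12], [3, 6, 4]].
det(A - λI) = 0 gives eigenvalues λ = 4, -2, 1.
For λ=4: eigenvector (4,-2,1).
For λ=-2: eigenvector (-2,1,0).
For λ=1: eigenvector (-5,3,-1).
General solution: c_1e^(4t)(4,-2,1) + c_2e^(-2t)(-2,1,0) + c_3e^(t)(-5,3,-1).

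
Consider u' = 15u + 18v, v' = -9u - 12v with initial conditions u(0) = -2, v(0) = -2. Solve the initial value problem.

Coefficient matrix A = [[15, 18], [-9, -12]].
Characteristic polynomial det(A - λI) = λ^2 - 3λ - 18 = 0.
Eigenvalues λ = 6, -3.
For λ=6: (A-λI) row 1 is [9, 18], so an eigenvector is (2, -1).
For λ=-3: (A-λI) row 1 is [18, 18], so an eigenvector is (-1, 1).
General solution: c_1e^(6t)(2,-1) + c_2e^(-3t)(-1,1).
Applying u(0)=-2, v(0)=-2 gives c_1=-4, c_2=-6.

u(t) = -8e^(6t) + 6e^(-3t), v(t) = 4e^(6t) - 6e^(-3t)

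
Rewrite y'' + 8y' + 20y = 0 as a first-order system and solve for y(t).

y(t) = C_1e^(-4t)cos(2t) + C_2e^(-4t)sin(2t)

Let x_1 = y, x_2 = y'. Then x_1' = x_2 and x_2' = -20x_1 - 8x_2.
A = [[0,1],[-20,-8]]; det(A-λI) = λ^2 + 8λ + 20.
Eigenvalues λ = -4 ± 2i.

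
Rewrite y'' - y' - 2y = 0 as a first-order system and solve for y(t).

Let x_1 = y, x_2 = y'. Then x_1' = x_2 and x_2' = 2x_1 + x_2.
A = [[0,1],[2,1]]; det(A-λI) = λ^2 - λ - 2.
Eigenvalues λ = 2, -1 with eigenvectors (1,2), (1,-1).

y(t) = c_1e^(2t) + c_2e^(-t)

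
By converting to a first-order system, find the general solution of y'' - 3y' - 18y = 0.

Let x_1 = y, x_2 = y'. Then x_1' = x_2 and x_2' = 18x_1 + 3x_2.
A = [[0,1],[18,3]]; det(A-λI) = λ^2 - 3λ - 18.
Eigenvalues λ = 6, -3 with eigenvectors (1,6), (1,-3).

y(t) = C_1e^(6t) + C_2e^(-3t)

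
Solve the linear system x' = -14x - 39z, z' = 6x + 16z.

Coefficient matrix A = [[-14, -39], [6, 16]].
Characteristic polynomial det(A - λI) = λ^2 - 2λ + 10 = 0.
Eigenvalues λ = 1 ± 3i (complex conjugate pair).
For λ=1+3i: an eigenvector is (-3,1) - i(2,-1) = (-3 - 2i, 1 + i).
A real fundamental pair from Re and Im of e^((1+3i)t)v: X_1 = e^(t)(cos(3t)·(-3,1) + sin(3t)·(2,-1)), X_2 = e^(t)(sin(3t)·(-3,1) - cos(3t)·(2,-1)).
General solution: C_1X_1 + C_2X_2.

x(t) = 2C_1e^(t)sin(3t) - 3C_1e^(t)cos(3t) - 3C_2e^(t)sin(3t) - 2C_2e^(t)cos(3t), z(t) = -C_1e^(t)sin(3t) + C_1e^(t)cos(3t) + C_2e^(t)sin(3t) + C_2e^(t)cos(3t)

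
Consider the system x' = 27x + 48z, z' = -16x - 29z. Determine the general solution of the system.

Coefficient matrix A = [[27, 48], [-16, -29]].
Characteristic polynomial det(A - λI) = λ^2 + 2λ - 15 = 0.
Eigenvalues λ = 3, -5.
For λ=3: (A-λI) row 1 is [24, 48], so an eigenvector is (-2, 1).
For λ=-5: (A-λI) row 1 is [32, 48], so an eigenvector is (-3, 2).
General solution: K_1e^(3t)(-2,1) + K_2e^(-5t)(-3,2).

x(t) = -2K_1e^(3t) - 3K_2e^(-5t), z(t) = K_1e^(3t) + 2K_2e^(-5t)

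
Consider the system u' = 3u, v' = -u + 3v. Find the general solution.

Coefficient matrix A = [[3, 0], [-1, 3]].
Characteristic polynomial det(A - λI) = λ^2 - 6λ + 9 = 0.
Single eigenvalue λ = 3 with algebraic multiplicity 2.
Eigenvector v = (0,1); generalized eigenvector w with (A-λI)w=v is (-1,-3).
General solution: e^(3t)[K_1·v + K_2·(t·v + w)].

u(t) = -K_2e^(3t), v(t) = K_1e^(3t) + K_2te^(3t) - 3K_2e^(3t)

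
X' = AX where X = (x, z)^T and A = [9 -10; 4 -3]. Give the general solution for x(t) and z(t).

Coefficient matrix A = [[9, -10], [4, -3]].
Characteristic polynomial det(A - λI) = λ^2 - 6λ + 13 = 0.
Eigenvalues λ = 3 ± 2i (complex conjugate pair).
For λ=3+2i: an eigenvector is (-1,-1) - i(2,1) = (-1 - 2i, -1 - i).
A real fundamental pair from Re and Im of e^((3+2i)t)v: X_1 = e^(3t)(cos(2t)·(-1,-1) + sin(2t)·(2,1)), X_2 = e^(3t)(sin(2t)·(-1,-1) - cos(2t)·(2,1)).
General solution: K_1X_1 + K_2X_2.

x(t) = 2K_1e^(3t)sin(2t) - K_1e^(3t)cos(2t) - K_2e^(3t)sin(2t) - 2K_2e^(3t)cos(2t), z(t) = K_1e^(3t)sin(2t) - K_1e^(3t)cos(2t) - K_2e^(3t)sin(2t) - K_2e^(3t)cos(2t)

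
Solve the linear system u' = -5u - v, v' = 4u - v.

u(t) = -c_1e^(-3t) - c_2te^(-3t) + 2c_2e^(-3t), v(t) = 2c_1e^(-3t) + 2c_2te^(-3t) - 3c_2e^(-3t)

Coefficient matrix A = [[-5, -1], [4, -1]].
Characteristic polynomial det(A - λI) = λ^2 + 6λ + 9 = 0.
Single eigenvalue λ = -3 with algebraic multiplicity 2.
Eigenvector v = (-1,2); generalized eigenvector w with (A-λI)w=v is (2,-3).
General solution: e^(-3t)[c_1·v + c_2·(t·v + w)].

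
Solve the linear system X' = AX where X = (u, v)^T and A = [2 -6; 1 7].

u(t) = -3C_1e^(4t) + 2C_2e^(5t), v(t) = C_1e^(4t) - C_2e^(5t)

Coefficient matrix A = [[2, -6], [1, 7]].
Characteristic polynomial det(A - λI) = λ^2 - 9λ + 20 = 0.
Eigenvalues λ = 4, 5.
For λ=4: (A-λI) row 1 is [-2, -6], so an eigenvector is (-3, 1).
For λ=5: (A-λI) row 1 is [-3, -6], so an eigenvector is (2, -1).
General solution: C_1e^(4t)(-3,1) + C_2e^(5t)(2,-1).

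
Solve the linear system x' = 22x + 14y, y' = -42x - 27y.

Coefficient matrix A = [[22, 14], [-42, -27]].
Characteristic polynomial det(A - λI) = λ^2 + 5λ - 6 = 0.
Eigenvalues λ = -6, 1.
For λ=-6: (A-λI) row 1 is [28, 14], so an eigenvector is (1, -2).
For λ=1: (A-λI) row 1 is [21, 14], so an eigenvector is (2, -3).
General solution: c_1e^(-6t)(1,-2) + c_2e^(t)(2,-3).

x(t) = c_1e^(-6t) + 2c_2e^(t), y(t) = -2c_1e^(-6t) - 3c_2e^(t)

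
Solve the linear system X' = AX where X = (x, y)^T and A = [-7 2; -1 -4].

x(t) = C_1e^(-5t) + 2C_2e^(-6t), y(t) = C_1e^(-5t) + C_2e^(-6t)

Coefficient matrix A = [[-7, 2], [-1, -4]].
Characteristic polynomial det(A - λI) = λ^2 + 11λ + 30 = 0.
Eigenvalues λ = -5, -6.
For λ=-5: (A-λI) row 1 is [-2, 2], so an eigenvector is (1, 1).
For λ=-6: (A-λI) row 1 is [-1, 2], so an eigenvector is (2, 1).
General solution: C_1e^(-5t)(1,1) + C_2e^(-6t)(2,1).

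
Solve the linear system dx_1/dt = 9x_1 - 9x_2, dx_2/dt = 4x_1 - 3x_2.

Coefficient matrix A = [[9, -9], [4, -3]].
Characteristic polynomial det(A - λI) = λ^2 - 6λ + 9 = 0.
Single eigenvalue λ = 3 with algebraic multiplicity 2.
Eigenvector v = (3,2); generalized eigenvector w with (A-λI)w=v is (-1,-1).
General solution: e^(3t)[K_1·v + K_2·(t·v + w)].

x_1(t) = 3K_1e^(3t) + 3K_2te^(3t) - K_2e^(3t), x_2(t) = 2K_1e^(3t) + 2K_2te^(3t) - K_2e^(3t)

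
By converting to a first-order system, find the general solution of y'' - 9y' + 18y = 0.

y(t) = C_1e^(3t) + C_2e^(6t)

Let x_1 = y, x_2 = y'. Then x_1' = x_2 and x_2' = -18x_1 + 9x_2.
A = [[0,1],[-18,9]]; det(A-λI) = λ^2 - 9λ + 18.
Eigenvalues λ = 3, 6 with eigenvectors (1,3), (1,6).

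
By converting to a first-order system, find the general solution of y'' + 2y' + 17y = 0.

y(t) = c_1e^(-t)cos(4t) + c_2e^(-t)sin(4t)

Let x_1 = y, x_2 = y'. Then x_1' = x_2 and x_2' = -17x_1 - 2x_2.
A = [[0,1],[-17,-2]]; det(A-λI) = λ^2 + 2λ + 17.
Eigenvalues λ = -1 ± 4i.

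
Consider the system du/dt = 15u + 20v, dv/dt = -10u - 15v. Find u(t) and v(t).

Coefficient matrix A = [[15, 20], [-10, -15]].
Characteristic polynomial det(A - λI) = λ^2 - 25 = 0.
Eigenvalues λ = -5, 5.
For λ=-5: (A-λI) row 1 is [20, 20], so an eigenvector is (1, -1).
For λ=5: (A-λI) row 1 is [10, 20], so an eigenvector is (-2, 1).
General solution: C_1e^(-5t)(1,-1) + C_2e^(5t)(-2,1).

u(t) = C_1e^(-5t) - 2C_2e^(5t), v(t) = -C_1e^(-5t) + C_2e^(5t)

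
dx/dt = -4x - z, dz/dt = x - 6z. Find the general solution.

x(t) = -c_1e^(-5t) - c_2te^(-5t) - 3c_2e^(-5t), z(t) = -c_1e^(-5t) - c_2te^(-5t) - 2c_2e^(-5t)

Coefficient matrix A = [[-4, -1], [1, -6]].
Characteristic polynomial det(A - λI) = λ^2 + 10λ + 25 = 0.
Single eigenvalue λ = -5 with algebraic multiplicity 2.
Eigenvector v = (-1,-1); generalized eigenvector w with (A-λI)w=v is (-3,-2).
General solution: e^(-5t)[c_1·v + c_2·(t·v + w)].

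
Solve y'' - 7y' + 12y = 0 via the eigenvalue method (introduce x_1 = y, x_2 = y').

y(t) = c_1e^(4t) + c_2e^(3t)

Let x_1 = y, x_2 = y'. Then x_1' = x_2 and x_2' = -12x_1 + 7x_2.
A = [[0,1],[-12,7]]; det(A-λI) = λ^2 - 7λ + 12.
Eigenvalues λ = 4, 3 with eigenvectors (1,4), (1,3).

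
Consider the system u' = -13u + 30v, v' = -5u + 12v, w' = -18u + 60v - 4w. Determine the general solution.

u(t) = 3c_1e^(-3t) + 2c_2e^(2t), v(t) = c_1e^(-3t) + c_2e^(2t), w(t) = 6c_1e^(-3t) + 4c_2e^(2t) + c_3e^(-4t)

Coefficient matrix A = [[-13, 30, 0], [-5, 12, 0], [-18, 60, -4]].
det(A - λI) = 0 gives eigenvalues λ = -3, 2, -4.
For λ=-3: eigenvector (3,1,6).
For λ=2: eigenvector (2,1,4).
For λ=-4: eigenvector (0,0,1).
General solution: c_1e^(-3t)(3,1,6) + c_2e^(2t)(2,1,4) + c_3e^(-4t)(0,0,1).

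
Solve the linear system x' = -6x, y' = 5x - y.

x(t) = K_2e^(-6t), y(t) = -K_1e^(-t) - K_2e^(-6t)

Coefficient matrix A = [[-6, 0], [5, -1]].
Characteristic polynomial det(A - λI) = λ^2 + 7λ + 6 = 0.
Eigenvalues λ = -1, -6.
For λ=-1: (A-λI) row 1 is [-5, 0], so an eigenvector is (0, -1).
For λ=-6: (A-λI) row 2 is [5, 5], so an eigenvector is (1, -1).
General solution: K_1e^(-t)(0,-1) + K_2e^(-6t)(1,-1).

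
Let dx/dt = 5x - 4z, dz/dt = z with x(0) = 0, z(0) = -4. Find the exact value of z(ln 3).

-12

A = [[5,-4],[0,1]]; eigenvalues λ = 1, 5.
Eigenvectors: (1,1) for λ=1, (-1,0) for λ=5.
From the initial condition, c_1 = -4, c_2 = -4.
z(ln 3) = (-4)(3^1)(1) + (-4)(3^5)(0) = -12.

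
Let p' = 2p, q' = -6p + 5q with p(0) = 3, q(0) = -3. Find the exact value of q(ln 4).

-9120

A = [[2,0],[-6,5]]; eigenvalues λ = 2, 5.
Eigenvectors: (1,2) for λ=2, (0,-1) for λ=5.
From the initial condition, c_1 = 3, c_2 = 9.
q(ln 4) = (3)(4^2)(2) + (9)(4^5)(-1) = -9120.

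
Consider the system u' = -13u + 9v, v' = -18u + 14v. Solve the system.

Coefficient matrix A = [[-13, 9], [-18, 14]].
Characteristic polynomial det(A - λI) = λ^2 - λ - 20 = 0.
Eigenvalues λ = 5, -4.
For λ=5: (A-λI) row 1 is [-18, 9], so an eigenvector is (1, 2).
For λ=-4: (A-λI) row 1 is [-9, 9], so an eigenvector is (-1, -1).
General solution: K_1e^(5t)(1,2) + K_2e^(-4t)(-1,-1).

u(t) = K_1e^(5t) - K_2e^(-4t), v(t) = 2K_1e^(5t) - K_2e^(-4t)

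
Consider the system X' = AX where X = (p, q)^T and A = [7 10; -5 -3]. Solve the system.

Coefficient matrix A = [[7, 10], [-5, -3]].
Characteristic polynomial det(A - λI) = λ^2 - 4λ + 29 = 0.
Eigenvalues λ = 2 ± 5i (complex conjugate pair).
For λ=2+5i: an eigenvector is (1,0) - i(1,-1) = (1 - i, 0 + i).
A real fundamental pair from Re and Im of e^((2+5i)t)v: X_1 = e^(2t)(cos(5t)·(1,0) + sin(5t)·(1,-1)), X_2 = e^(2t)(sin(5t)·(1,0) - cos(5t)·(1,-1)).
General solution: c_1X_1 + c_2X_2.

p(t) = c_1e^(2t)sin(5t) + c_1e^(2t)cos(5t) + c_2e^(2t)sin(5t) - c_2e^(2t)cos(5t), q(t) = -c_1e^(2t)sin(5t) + c_2e^(2t)cos(5t)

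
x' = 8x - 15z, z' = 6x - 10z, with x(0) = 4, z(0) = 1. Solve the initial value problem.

x(t) = 7e^(-t)sin(3t) + 4e^(-t)cos(3t), z(t) = 5e^(-t)sin(3t) + e^(-t)cos(3t)

Coefficient matrix A = [[8, -15], [6, -10]].
Characteristic polynomial det(A - λI) = λ^2 + 2λ + 10 = 0.
Eigenvalues λ = -1 ± 3i (complex conjugate pair).
For λ=-1+3i: an eigenvector is (-1,-1) - i(2,1) = (-1 - 2i, -1 - i).
A real fundamental pair from Re and Im of e^((-1+3i)t)v: X_1 = e^(-t)(cos(3t)·(-1,-1) + sin(3t)·(2,1)), X_2 = e^(-t)(sin(3t)·(-1,-1) - cos(3t)·(2,1)).
General solution: C_1X_1 + C_2X_2.
Applying x(0)=4, z(0)=1 gives C_1=2, C_2=-3.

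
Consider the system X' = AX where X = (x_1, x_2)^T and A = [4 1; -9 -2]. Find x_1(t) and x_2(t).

x_1(t) = -K_1e^(t) - K_2te^(t), x_2(t) = 3K_1e^(t) + 3K_2te^(t) - K_2e^(t)

Coefficient matrix A = [[4, 1], [-9, -2]].
Characteristic polynomial det(A - λI) = λ^2 - 2λ + 1 = 0.
Single eigenvalue λ = 1 with algebraic multiplicity 2.
Eigenvector v = (-1,3); generalized eigenvector w with (A-λI)w=v is (0,-1).
General solution: e^(t)[K_1·v + K_2·(t·v + w)].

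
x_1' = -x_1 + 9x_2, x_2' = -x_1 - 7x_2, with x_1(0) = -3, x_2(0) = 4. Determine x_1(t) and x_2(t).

Coefficient matrix A = [[-1, 9], [-1, -7]].
Characteristic polynomial det(A - λI) = λ^2 + 8λ + 16 = 0.
Single eigenvalue λ = -4 with algebraic multiplicity 2.
Eigenvector v = (3,-1); generalized eigenvector w with (A-λI)w=v is (1,0).
General solution: e^(-4t)[K_1·v + K_2·(t·v + w)].
Applying x_1(0)=-3, x_2(0)=4 gives K_1=-4, K_2=9.

x_1(t) = 27te^(-4t) - 3e^(-4t), x_2(t) = -9te^(-4t) + 4e^(-4t)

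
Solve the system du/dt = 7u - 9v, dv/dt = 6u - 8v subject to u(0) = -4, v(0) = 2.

u(t) = -18e^(t) + 14e^(-2t), v(t) = -12e^(t) + 14e^(-2t)

Coefficient matrix A = [[7, -9], [6, -8]].
Characteristic polynomial det(A - λI) = λ^2 + λ - 2 = 0.
Eigenvalues λ = 1, -2.
For λ=1: (A-λI) row 1 is [6, -9], so an eigenvector is (-3, -2).
For λ=-2: (A-λI) row 1 is [9, -9], so an eigenvector is (-1, -1).
General solution: c_1e^(t)(-3,-2) + c_2e^(-2t)(-1,-1).
Applying u(0)=-4, v(0)=2 gives c_1=6, c_2=-14.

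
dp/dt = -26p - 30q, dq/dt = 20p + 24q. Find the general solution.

Coefficient matrix A = [[-26, -30], [20, 24]].
Characteristic polynomial det(A - λI) = λ^2 + 2λ - 24 = 0.
Eigenvalues λ = -6, 4.
For λ=-6: (A-λI) row 1 is [-20, -30], so an eigenvector is (-3, 2).
For λ=4: (A-λI) row 1 is [-30, -30], so an eigenvector is (1, -1).
General solution: K_1e^(-6t)(-3,2) + K_2e^(4t)(1,-1).

p(t) = -3K_1e^(-6t) + K_2e^(4t), q(t) = 2K_1e^(-6t) - K_2e^(4t)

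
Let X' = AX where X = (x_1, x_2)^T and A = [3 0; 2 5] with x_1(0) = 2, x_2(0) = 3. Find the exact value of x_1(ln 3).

A = [[3,0],[2,5]]; eigenvalues λ = 5, 3.
Eigenvectors: (0,1) for λ=5, (1,-1) for λ=3.
From the initial condition, c_1 = 5, c_2 = 2.
x_1(ln 3) = (5)(3^5)(0) + (2)(3^3)(1) = 54.

54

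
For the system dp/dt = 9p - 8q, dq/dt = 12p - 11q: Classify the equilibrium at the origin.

A = [[9,-8],[12,-11]]; det(A-λI) = λ^2 + 2λ - 3.
λ = -3, 1: opposite signs.

saddle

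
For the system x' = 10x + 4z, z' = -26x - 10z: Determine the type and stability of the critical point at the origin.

A = [[10,4],[-26,-10]]; det(A-λI) = λ^2 + 4.
λ = 0 ± 2i: zero real part.

center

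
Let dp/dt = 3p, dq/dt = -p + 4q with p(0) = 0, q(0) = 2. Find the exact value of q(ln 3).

162

A = [[3,0],[-1,4]]; eigenvalues λ = 3, 4.
Eigenvectors: (-1,-1) for λ=3, (0,1) for λ=4.
From the initial condition, c_1 = 0, c_2 = 2.
q(ln 3) = (0)(3^3)(-1) + (2)(3^4)(1) = 162.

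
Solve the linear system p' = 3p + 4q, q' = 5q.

Coefficient matrix A = [[3, 4], [0, 5]].
Characteristic polynomial det(A - λI) = λ^2 - 8λ + 15 = 0.
Eigenvalues λ = 3, 5.
For λ=3: (A-λI) row 1 is [0, 4], so an eigenvector is (1, 0).
For λ=5: (A-λI) row 1 is [-2, 4], so an eigenvector is (-2, -1).
General solution: C_1e^(3t)(1,0) + C_2e^(5t)(-2,-1).

p(t) = C_1e^(3t) - 2C_2e^(5t), q(t) = -C_2e^(5t)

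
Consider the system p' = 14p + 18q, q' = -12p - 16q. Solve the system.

Coefficient matrix A = [[14, 18], [-12, -16]].
Characteristic polynomial det(A - λI) = λ^2 + 2λ - 8 = 0.
Eigenvalues λ = 2, -4.
For λ=2: (A-λI) row 1 is [12, 18], so an eigenvector is (3, -2).
For λ=-4: (A-λI) row 1 is [18, 18], so an eigenvector is (-1, 1).
General solution: C_1e^(2t)(3,-2) + C_2e^(-4t)(-1,1).

p(t) = 3C_1e^(2t) - C_2e^(-4t), q(t) = -2C_1e^(2t) + C_2e^(-4t)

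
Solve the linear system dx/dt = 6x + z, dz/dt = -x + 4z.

x(t) = -C_1e^(5t) - C_2te^(5t) - 2C_2e^(5t), z(t) = C_1e^(5t) + C_2te^(5t) + C_2e^(5t)

Coefficient matrix A = [[6, 1], [-1, 4]].
Characteristic polynomial det(A - λI) = λ^2 - 10λ + 25 = 0.
Single eigenvalue λ = 5 with algebraic multiplicity 2.
Eigenvector v = (-1,1); generalized eigenvector w with (A-λI)w=v is (-2,1).
General solution: e^(5t)[C_1·v + C_2·(t·v + w)].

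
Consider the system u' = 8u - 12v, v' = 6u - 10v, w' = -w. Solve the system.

u(t) = 2c_1e^(2t) + c_2e^(-4t), v(t) = c_1e^(2t) + c_2e^(-4t), w(t) = c_3e^(-t)

Coefficient matrix A = [[8, -12, 0], [6, -10, 0], [0, 0, -1]].
det(A - λI) = 0 gives eigenvalues λ = 2, -4, -1.
For λ=2: eigenvector (2,1,0).
For λ=-4: eigenvector (1,1,0).
For λ=-1: eigenvector (0,0,1).
General solution: c_1e^(2t)(2,1,0) + c_2e^(-4t)(1,1,0) + c_3e^(-t)(0,0,1).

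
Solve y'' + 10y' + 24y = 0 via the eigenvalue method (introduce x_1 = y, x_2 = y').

y(t) = K_1e^(-4t) + K_2e^(-6t)

Let x_1 = y, x_2 = y'. Then x_1' = x_2 and x_2' = -24x_1 - 10x_2.
A = [[0,1],[-24,-10]]; det(A-λI) = λ^2 + 10λ + 24.
Eigenvalues λ = -4, -6 with eigenvectors (1,-4), (1,-6).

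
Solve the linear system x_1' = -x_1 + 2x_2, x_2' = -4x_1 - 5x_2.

Coefficient matrix A = [[-1, 2], [-4, -5]].
Characteristic polynomial det(A - λI) = λ^2 + 6λ + 13 = 0.
Eigenvalues λ = -3 ± 2i (complex conjugate pair).
For λ=-3+2i: an eigenvector is (1,-1) - i(0,-1) = (1, -1 + i).
A real fundamental pair from Re and Im of e^((-3+2i)t)v: X_1 = e^(-3t)(cos(2t)·(1,-1) + sin(2t)·(0,-1)), X_2 = e^(-3t)(sin(2t)·(1,-1) - cos(2t)·(0,-1)).
General solution: C_1X_1 + C_2X_2.

x_1(t) = C_1e^(-3t)cos(2t) + C_2e^(-3t)sin(2t), x_2(t) = -C_1e^(-3t)sin(2t) - C_1e^(-3t)cos(2t) - C_2e^(-3t)sin(2t) + C_2e^(-3t)cos(2t)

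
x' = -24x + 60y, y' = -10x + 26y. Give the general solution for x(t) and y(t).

Coefficient matrix A = [[-24, 60], [-10, 26]].
Characteristic polynomial det(A - λI) = λ^2 - 2λ - 24 = 0.
Eigenvalues λ = 6, -4.
For λ=6: (A-λI) row 1 is [-30, 60], so an eigenvector is (-2, -1).
For λ=-4: (A-λI) row 1 is [-20, 60], so an eigenvector is (3, 1).
General solution: K_1e^(6t)(-2,-1) + K_2e^(-4t)(3,1).

x(t) = -2K_1e^(6t) + 3K_2e^(-4t), y(t) = -K_1e^(6t) + K_2e^(-4t)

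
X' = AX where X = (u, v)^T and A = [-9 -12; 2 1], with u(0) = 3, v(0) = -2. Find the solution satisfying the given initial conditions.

u(t) = 6e^(-3t) - 3e^(-5t), v(t) = -3e^(-3t) + e^(-5t)

Coefficient matrix A = [[-9, -12], [2, 1]].
Characteristic polynomial det(A - λI) = λ^2 + 8λ + 15 = 0.
Eigenvalues λ = -3, -5.
For λ=-3: (A-λI) row 1 is [-6, -12], so an eigenvector is (-2, 1).
For λ=-5: (A-λI) row 1 is [-4, -12], so an eigenvector is (3, -1).
General solution: c_1e^(-3t)(-2,1) + c_2e^(-5t)(3,-1).
Applying u(0)=3, v(0)=-2 gives c_1=-3, c_2=-1.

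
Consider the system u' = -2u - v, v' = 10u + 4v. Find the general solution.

Coefficient matrix A = [[-2, -1], [10, 4]].
Characteristic polynomial det(A - λI) = λ^2 - 2λ + 2 = 0.
Eigenvalues λ = 1 ± i (complex conjugate pair).
For λ=1+i: an eigenvector is (-1,3) - i(0,-1) = (-1, 3 + i).
A real fundamental pair from Re and Im of e^((1+i)t)v: X_1 = e^(t)(cos(t)·(-1,3) + sin(t)·(0,-1)), X_2 = e^(t)(sin(t)·(-1,3) - cos(t)·(0,-1)).
General solution: C_1X_1 + C_2X_2.

u(t) = -C_1e^(t)cos(t) - C_2e^(t)sin(t), v(t) = -C_1e^(t)sin(t) + 3C_1e^(t)cos(t) + 3C_2e^(t)sin(t) + C_2e^(t)cos(t)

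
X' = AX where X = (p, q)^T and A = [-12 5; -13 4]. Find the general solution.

Coefficient matrix A = [[-12, 5], [-13, 4]].
Characteristic polynomial det(A - λI) = λ^2 + 8λ + 17 = 0.
Eigenvalues λ = -4 ± i (complex conjugate pair).
For λ=-4+i: an eigenvector is (1,2) - i(2,3) = (1 - 2i, 2 - 3i).
A real fundamental pair from Re and Im of e^((-4+i)t)v: X_1 = e^(-4t)(cos(t)·(1,2) + sin(t)·(2,3)), X_2 = e^(-4t)(sin(t)·(1,2) - cos(t)·(2,3)).
General solution: K_1X_1 + K_2X_2.

p(t) = 2K_1e^(-4t)sin(t) + K_1e^(-4t)cos(t) + K_2e^(-4t)sin(t) - 2K_2e^(-4t)cos(t), q(t) = 3K_1e^(-4t)sin(t) + 2K_1e^(-4t)cos(t) + 2K_2e^(-4t)sin(t) - 3K_2e^(-4t)cos(t)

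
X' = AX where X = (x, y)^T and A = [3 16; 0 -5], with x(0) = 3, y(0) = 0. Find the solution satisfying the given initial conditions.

x(t) = 3e^(3t), y(t) = 0

Coefficient matrix A = [[3, 16], [0, -5]].
Characteristic polynomial det(A - λI) = λ^2 + 2λ - 15 = 0.
Eigenvalues λ = -5, 3.
For λ=-5: (A-λI) row 1 is [8, 16], so an eigenvector is (2, -1).
For λ=3: (A-λI) row 1 is [0, 16], so an eigenvector is (1, 0).
General solution: C_1e^(-5t)(2,-1) + C_2e^(3t)(1,0).
Applying x(0)=3, y(0)=0 gives C_1=0, C_2=3.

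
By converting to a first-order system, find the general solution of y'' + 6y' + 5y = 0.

Let x_1 = y, x_2 = y'. Then x_1' = x_2 and x_2' = -5x_1 - 6x_2.
A = [[0,1],[-5,-6]]; det(A-λI) = λ^2 + 6λ + 5.
Eigenvalues λ = -5, -1 with eigenvectors (1,-5), (1,-1).

y(t) = C_1e^(-5t) + C_2e^(-t)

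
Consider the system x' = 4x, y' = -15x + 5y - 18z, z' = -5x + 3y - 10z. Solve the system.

Coefficient matrix A = [[4, 0, 0], [-15, 5, -18], [-5, 3, -10]].
det(A - λI) = 0 gives eigenvalues λ = 4, -1, -4.
For λ=4: eigenvector (1,-3,-1).
For λ=-1: eigenvector (0,3,1).
For λ=-4: eigenvector (0,2,1).
General solution: K_1e^(4t)(1,-3,-1) + K_2e^(-t)(0,3,1) + K_3e^(-4t)(0,2,1).

x(t) = K_1e^(4t), y(t) = -3K_1e^(4t) + 3K_2e^(-t) + 2K_3e^(-4t), z(t) = -K_1e^(4t) + K_2e^(-t) + K_3e^(-4t)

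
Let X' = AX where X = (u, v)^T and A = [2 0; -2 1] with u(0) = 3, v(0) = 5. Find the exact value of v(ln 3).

A = [[2,0],[-2,1]]; eigenvalues λ = 2, 1.
Eigenvectors: (1,-2) for λ=2, (0,-1) for λ=1.
From the initial condition, c_1 = 3, c_2 = -11.
v(ln 3) = (3)(3^2)(-2) + (-11)(3^1)(-1) = -21.

-21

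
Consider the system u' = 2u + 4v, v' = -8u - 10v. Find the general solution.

u(t) = c_1e^(-2t) - c_2e^(-6t), v(t) = -c_1e^(-2t) + 2c_2e^(-6t)

Coefficient matrix A = [[2, 4], [-8, -10]].
Characteristic polynomial det(A - λI) = λ^2 + 8λ + 12 = 0.
Eigenvalues λ = -2, -6.
For λ=-2: (A-λI) row 1 is [4, 4], so an eigenvector is (1, -1).
For λ=-6: (A-λI) row 1 is [8, 4], so an eigenvector is (-1, 2).
General solution: c_1e^(-2t)(1,-1) + c_2e^(-6t)(-1,2).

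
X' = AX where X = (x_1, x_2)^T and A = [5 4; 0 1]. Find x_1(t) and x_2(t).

x_1(t) = K_1e^(t) - K_2e^(5t), x_2(t) = -K_1e^(t)

Coefficient matrix A = [[5, 4], [0, 1]].
Characteristic polynomial det(A - λI) = λ^2 - 6λ + 5 = 0.
Eigenvalues λ = 1, 5.
For λ=1: (A-λI) row 1 is [4, 4], so an eigenvector is (1, -1).
For λ=5: (A-λI) row 1 is [0, 4], so an eigenvector is (-1, 0).
General solution: K_1e^(t)(1,-1) + K_2e^(5t)(-1,0).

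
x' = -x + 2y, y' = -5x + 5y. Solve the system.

Coefficient matrix A = [[-1, 2], [-5, 5]].
Characteristic polynomial det(A - λI) = λ^2 - 4λ + 5 = 0.
Eigenvalues λ = 2 ± i (complex conjugate pair).
For λ=2+i: an eigenvector is (-1,-1) - i(1,2) = (-1 - i, -1 - 2i).
A real fundamental pair from Re and Im of e^((2+i)t)v: X_1 = e^(2t)(cos(t)·(-1,-1) + sin(t)·(1,2)), X_2 = e^(2t)(sin(t)·(-1,-1) - cos(t)·(1,2)).
General solution: c_1X_1 + c_2X_2.

x(t) = c_1e^(2t)sin(t) - c_1e^(2t)cos(t) - c_2e^(2t)sin(t) - c_2e^(2t)cos(t), y(t) = 2c_1e^(2t)sin(t) - c_1e^(2t)cos(t) - c_2e^(2t)sin(t) - 2c_2e^(2t)cos(t)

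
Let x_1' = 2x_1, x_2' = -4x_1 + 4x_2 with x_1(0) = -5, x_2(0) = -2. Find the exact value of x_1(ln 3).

-45

A = [[2,0],[-4,4]]; eigenvalues λ = 2, 4.
Eigenvectors: (-1,-2) for λ=2, (0,-1) for λ=4.
From the initial condition, c_1 = 5, c_2 = -8.
x_1(ln 3) = (5)(3^2)(-1) + (-8)(3^4)(0) = -45.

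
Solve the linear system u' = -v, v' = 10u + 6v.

u(t) = C_1e^(3t)cos(t) + C_2e^(3t)sin(t), v(t) = C_1e^(3t)sin(t) - 3C_1e^(3t)cos(t) - 3C_2e^(3t)sin(t) - C_2e^(3t)cos(t)

Coefficient matrix A = [[0, -1], [10, 6]].
Characteristic polynomial det(A - λI) = λ^2 - 6λ + 10 = 0.
Eigenvalues λ = 3 ± i (complex conjugate pair).
For λ=3+i: an eigenvector is (1,-3) - i(0,1) = (1, -3 - i).
A real fundamental pair from Re and Im of e^((3+i)t)v: X_1 = e^(3t)(cos(t)·(1,-3) + sin(t)·(0,1)), X_2 = e^(3t)(sin(t)·(1,-3) - cos(t)·(0,1)).
General solution: C_1X_1 + C_2X_2.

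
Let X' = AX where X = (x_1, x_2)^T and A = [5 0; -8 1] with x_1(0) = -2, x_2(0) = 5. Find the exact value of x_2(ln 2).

A = [[5,0],[-8,1]]; eigenvalues λ = 1, 5.
Eigenvectors: (0,-1) for λ=1, (1,-2) for λ=5.
From the initial condition, c_1 = -1, c_2 = -2.
x_2(ln 2) = (-1)(2^1)(-1) + (-2)(2^5)(-2) = 130.

130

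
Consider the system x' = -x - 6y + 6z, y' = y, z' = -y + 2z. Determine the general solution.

Coefficient matrix A = [[-1, -6, 6], [0, 1, 0], [0, -1, 2]].
det(A - λI) = 0 gives eigenvalues λ = 2, 1, -1.
For λ=2: eigenvector (2,0,1).
For λ=1: eigenvector (0,1,1).
For λ=-1: eigenvector (1,0,0).
General solution: C_1e^(2t)(2,0,1) + C_2e^(t)(0,1,1) + C_3e^(-t)(1,0,0).

x(t) = 2C_1e^(2t) + C_3e^(-t), y(t) = C_2e^(t), z(t) = C_1e^(2t) + C_2e^(t)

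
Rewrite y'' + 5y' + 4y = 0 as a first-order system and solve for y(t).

y(t) = c_1e^(-4t) + c_2e^(-t)

Let x_1 = y, x_2 = y'. Then x_1' = x_2 and x_2' = -4x_1 - 5x_2.
A = [[0,1],[-4,-5]]; det(A-λI) = λ^2 + 5λ + 4.
Eigenvalues λ = -4, -1 with eigenvectors (1,-4), (1,-1).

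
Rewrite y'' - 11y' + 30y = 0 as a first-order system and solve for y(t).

Let x_1 = y, x_2 = y'. Then x_1' = x_2 and x_2' = -30x_1 + 11x_2.
A = [[0,1],[-30,11]]; det(A-λI) = λ^2 - 11λ + 30.
Eigenvalues λ = 5, 6 with eigenvectors (1,5), (1,6).

y(t) = c_1e^(5t) + c_2e^(6t)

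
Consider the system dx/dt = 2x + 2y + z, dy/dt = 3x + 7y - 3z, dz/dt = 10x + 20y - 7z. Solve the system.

x(t) = c_1e^(-2t) - 2c_2e^(t) + c_3e^(3t), y(t) = -c_1e^(-2t) + c_2e^(t), z(t) = -2c_1e^(-2t) + c_3e^(3t)

Coefficient matrix A = [[2, 2, 1], [3, 7, -3], [10, 20, -7]].
det(A - λI) = 0 gives eigenvalues λ = -2, 1, 3.
For λ=-2: eigenvector (1,-1,-2).
For λ=1: eigenvector (-2,1,0).
For λ=3: eigenvector (1,0,1).
General solution: c_1e^(-2t)(1,-1,-2) + c_2e^(t)(-2,1,0) + c_3e^(3t)(1,0,1).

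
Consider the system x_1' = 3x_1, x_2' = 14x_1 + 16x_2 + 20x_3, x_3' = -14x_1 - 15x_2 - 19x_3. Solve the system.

x_1(t) = K_1e^(3t), x_2(t) = 2K_1e^(3t) + 4K_2e^(t) - K_3e^(-4t), x_3(t) = -2K_1e^(3t) - 3K_2e^(t) + K_3e^(-4t)

Coefficient matrix A = [[3, 0, 0], [14, 16, 20], [-14, -15, -19]].
det(A - λI) = 0 gives eigenvalues λ = 3, 1, -4.
For λ=3: eigenvector (1,2,-2).
For λ=1: eigenvector (0,4,-3).
For λ=-4: eigenvector (0,-1,1).
General solution: K_1e^(3t)(1,2,-2) + K_2e^(t)(0,4,-3) + K_3e^(-4t)(0,-1,1).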